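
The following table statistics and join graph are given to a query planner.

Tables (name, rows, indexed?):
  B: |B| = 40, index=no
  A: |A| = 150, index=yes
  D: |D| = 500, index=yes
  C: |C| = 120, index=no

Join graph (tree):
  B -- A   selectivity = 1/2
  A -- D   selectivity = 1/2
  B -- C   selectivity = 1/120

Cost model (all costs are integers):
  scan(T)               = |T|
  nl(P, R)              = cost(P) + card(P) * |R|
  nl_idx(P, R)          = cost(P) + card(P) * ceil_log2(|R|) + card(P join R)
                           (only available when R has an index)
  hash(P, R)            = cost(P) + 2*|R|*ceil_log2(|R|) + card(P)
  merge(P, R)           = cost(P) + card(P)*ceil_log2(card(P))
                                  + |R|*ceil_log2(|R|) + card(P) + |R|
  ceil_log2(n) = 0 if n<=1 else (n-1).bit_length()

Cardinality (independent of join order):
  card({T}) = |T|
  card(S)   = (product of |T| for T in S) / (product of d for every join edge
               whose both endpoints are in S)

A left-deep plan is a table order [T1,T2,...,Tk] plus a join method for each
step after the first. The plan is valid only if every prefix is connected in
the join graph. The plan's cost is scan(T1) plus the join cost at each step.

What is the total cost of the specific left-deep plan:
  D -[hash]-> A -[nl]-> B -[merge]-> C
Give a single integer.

step 1: scan D: cost=500, card=500
step 2: join A via hash
    card(P join A) = 500*150/(2) = 37500
    cost = 500 + 2*150*8 + 500 = 3400
step 3: join B via nl
    card(P join B) = 37500*40/(2) = 750000
    cost = 3400 + 37500*40 = 1503400
step 4: join C via merge
    card(P join C) = 750000*120/(120) = 750000
    cost = 1503400 + 750000*20 + 120*7 + 750000 + 120 = 17254360

17254360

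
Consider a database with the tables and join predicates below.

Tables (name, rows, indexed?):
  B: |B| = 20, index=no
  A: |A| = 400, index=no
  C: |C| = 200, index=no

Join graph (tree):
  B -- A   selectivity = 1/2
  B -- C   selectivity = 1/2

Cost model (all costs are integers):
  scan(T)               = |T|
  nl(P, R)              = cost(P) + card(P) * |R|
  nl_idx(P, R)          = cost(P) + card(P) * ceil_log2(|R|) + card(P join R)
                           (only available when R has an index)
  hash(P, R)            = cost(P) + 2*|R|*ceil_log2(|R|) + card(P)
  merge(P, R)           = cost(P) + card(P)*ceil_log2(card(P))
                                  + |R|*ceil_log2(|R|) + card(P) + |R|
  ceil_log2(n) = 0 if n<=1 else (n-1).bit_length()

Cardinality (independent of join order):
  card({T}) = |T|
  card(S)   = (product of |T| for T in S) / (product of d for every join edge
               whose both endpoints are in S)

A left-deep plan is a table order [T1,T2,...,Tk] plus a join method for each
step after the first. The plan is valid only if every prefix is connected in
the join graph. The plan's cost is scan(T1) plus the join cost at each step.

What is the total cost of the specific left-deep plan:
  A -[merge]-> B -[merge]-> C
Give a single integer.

58320

step 1: scan A: cost=400, card=400
step 2: join B via merge
    card(P join B) = 400*20/(2) = 4000
    cost = 400 + 400*9 + 20*5 + 400 + 20 = 4520
step 3: join C via merge
    card(P join C) = 4000*200/(2) = 400000
    cost = 4520 + 4000*12 + 200*8 + 4000 + 200 = 58320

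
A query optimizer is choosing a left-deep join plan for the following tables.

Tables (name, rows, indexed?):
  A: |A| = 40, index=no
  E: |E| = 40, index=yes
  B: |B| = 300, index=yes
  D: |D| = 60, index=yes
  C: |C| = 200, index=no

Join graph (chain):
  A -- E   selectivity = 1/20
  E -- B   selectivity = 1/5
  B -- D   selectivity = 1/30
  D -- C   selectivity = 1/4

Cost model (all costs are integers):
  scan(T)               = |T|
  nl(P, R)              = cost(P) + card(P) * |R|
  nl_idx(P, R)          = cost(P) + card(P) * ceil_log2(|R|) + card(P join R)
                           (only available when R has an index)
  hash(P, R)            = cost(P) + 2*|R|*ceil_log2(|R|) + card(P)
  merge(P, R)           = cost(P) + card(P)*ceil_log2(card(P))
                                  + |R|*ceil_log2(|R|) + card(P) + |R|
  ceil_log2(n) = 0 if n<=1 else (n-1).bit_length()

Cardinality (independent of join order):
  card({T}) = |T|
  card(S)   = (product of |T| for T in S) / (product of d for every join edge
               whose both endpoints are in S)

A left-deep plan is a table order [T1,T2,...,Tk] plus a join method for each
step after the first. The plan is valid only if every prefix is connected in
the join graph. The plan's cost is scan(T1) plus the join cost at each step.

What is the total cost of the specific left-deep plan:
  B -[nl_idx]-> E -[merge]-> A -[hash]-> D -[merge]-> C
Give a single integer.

step 1: scan B: cost=300, card=300
step 2: join E via nl_idx
    card(P join E) = 300*40/(5) = 2400
    cost = 300 + 300*6 + 2400 = 4500
step 3: join A via merge
    card(P join A) = 2400*40/(20) = 4800
    cost = 4500 + 2400*12 + 40*6 + 2400 + 40 = 35980
step 4: join D via hash
    card(P join D) = 4800*60/(30) = 9600
    cost = 35980 + 2*60*6 + 4800 = 41500
step 5: join C via merge
    card(P join C) = 9600*200/(4) = 480000
    cost = 41500 + 9600*14 + 200*8 + 9600 + 200 = 187300

187300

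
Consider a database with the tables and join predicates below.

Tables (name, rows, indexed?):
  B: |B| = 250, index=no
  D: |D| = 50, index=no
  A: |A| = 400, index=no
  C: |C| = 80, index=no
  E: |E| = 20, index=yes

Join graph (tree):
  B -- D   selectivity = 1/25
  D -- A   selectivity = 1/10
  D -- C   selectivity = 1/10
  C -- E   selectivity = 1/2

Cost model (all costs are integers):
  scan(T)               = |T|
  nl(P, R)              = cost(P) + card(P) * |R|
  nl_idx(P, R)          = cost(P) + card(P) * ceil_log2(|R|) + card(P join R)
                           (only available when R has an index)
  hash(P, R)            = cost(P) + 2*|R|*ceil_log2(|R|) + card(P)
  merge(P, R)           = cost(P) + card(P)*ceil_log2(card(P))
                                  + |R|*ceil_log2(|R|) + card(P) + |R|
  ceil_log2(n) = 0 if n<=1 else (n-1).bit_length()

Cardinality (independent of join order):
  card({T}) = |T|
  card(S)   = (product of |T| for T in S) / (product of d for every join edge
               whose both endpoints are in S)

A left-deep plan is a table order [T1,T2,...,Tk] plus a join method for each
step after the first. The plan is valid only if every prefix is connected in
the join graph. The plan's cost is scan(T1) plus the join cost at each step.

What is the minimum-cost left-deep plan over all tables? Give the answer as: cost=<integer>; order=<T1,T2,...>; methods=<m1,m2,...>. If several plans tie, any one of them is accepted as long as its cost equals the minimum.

Selinger DP (subsets sized 1..n):
  {B}: scan cost=250, card=250
  {D}: scan cost=50, card=50
  {A}: scan cost=400, card=400
  {C}: scan cost=80, card=80
  {E}: scan cost=20, card=20
  {BD}: card=500; try (D,hash)→1100, (B,merge)→2650, (D,merge)→2850, (B,hash)→4100, (B,nl)→12550, (D,nl)→12750; best=1100 via (D,hash)
  {AD}: card=2000; try (D,hash)→1400, (A,merge)→4400, (D,merge)→4750, (A,hash)→7300, (A,nl)→20050, (D,nl)→20400; best=1400 via (D,hash)
  {CD}: card=400; try (D,hash)→760, (C,merge)→1040, (D,merge)→1070, (C,hash)→1220, (C,nl)→4050, (D,nl)→4080; best=760 via (D,hash)
  {CE}: card=800; try (E,hash)→360, (C,merge)→780, (E,merge)→840, (C,hash)→1160, (E,nl_idx)→1280, (C,nl)→1620 …(+1); best=360 via (E,hash)
  {ABD}: card=20000; try (B,hash)→7400, (A,hash)→8800, (A,merge)→10100, (B,merge)→27650, (A,nl)→201100, (B,nl)→501400; best=7400 via (B,hash)
  {BCD}: card=4000; try (C,hash)→2720, (B,hash)→5160, (C,merge)→6740, (B,merge)→7010, (C,nl)→41100, (B,nl)→100760; best=2720 via (C,hash)
  {ACD}: card=16000; try (C,hash)→4520, (A,hash)→8360, (A,merge)→8760, (C,merge)→26040, (A,nl)→160760, (C,nl)→161400; best=4520 via (C,hash)
  {CDE}: card=4000; try (E,hash)→1360, (D,hash)→1760, (E,merge)→4880, (E,nl_idx)→6760, (E,nl)→8760, (D,merge)→9510 …(+1); best=1360 via (E,hash)
  {ABCD}: card=160000; try (A,hash)→13920, (B,hash)→24520, (C,hash)→28520, (A,merge)→58720, (B,merge)→246770, (C,merge)→328040 …(+3); best=13920 via (A,hash)
  {BCDE}: card=40000; try (E,hash)→6920, (B,hash)→9360, (E,merge)→54840, (B,merge)→55610, (E,nl_idx)→62720, (E,nl)→82720 …(+1); best=6920 via (E,hash)
  {ACDE}: card=160000; try (A,hash)→12560, (E,hash)→20720, (A,merge)→57360, (E,nl_idx)→244520, (E,merge)→244640, (E,nl)→324520 …(+1); best=12560 via (A,hash)
  {ABCDE}: card=1600000; try (A,hash)→54120, (E,hash)→174120, (B,hash)→176560, (A,merge)→690920, (E,nl_idx)→2413920, (E,merge)→3054040 …(+4); best=54120 via (A,hash)

cost=54120; order=B,D,C,E,A; methods=hash,hash,hash,hash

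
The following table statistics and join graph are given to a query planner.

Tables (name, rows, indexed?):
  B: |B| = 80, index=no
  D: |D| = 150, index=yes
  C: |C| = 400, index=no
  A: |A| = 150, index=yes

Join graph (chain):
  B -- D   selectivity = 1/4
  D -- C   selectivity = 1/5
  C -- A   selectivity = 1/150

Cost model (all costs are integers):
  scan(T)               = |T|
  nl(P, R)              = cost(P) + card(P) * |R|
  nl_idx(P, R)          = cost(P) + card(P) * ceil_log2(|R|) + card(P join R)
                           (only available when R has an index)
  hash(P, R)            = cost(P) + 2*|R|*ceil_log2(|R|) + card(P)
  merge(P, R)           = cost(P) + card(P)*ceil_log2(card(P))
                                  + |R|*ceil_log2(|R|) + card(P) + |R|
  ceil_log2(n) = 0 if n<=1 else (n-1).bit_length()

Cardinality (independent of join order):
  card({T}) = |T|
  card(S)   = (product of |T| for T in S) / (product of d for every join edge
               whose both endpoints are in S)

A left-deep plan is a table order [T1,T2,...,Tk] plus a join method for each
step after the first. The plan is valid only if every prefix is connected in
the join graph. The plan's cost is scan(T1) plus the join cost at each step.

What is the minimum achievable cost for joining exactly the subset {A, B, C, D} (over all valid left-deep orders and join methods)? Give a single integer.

Selinger DP over subsets of {A,B,C,D}:
  {B}: scan cost=80, card=80
  {D}: scan cost=150, card=150
  {C}: scan cost=400, card=400
  {A}: scan cost=150, card=150
  {BD}: card=3000; try (B,hash)→1420, (D,merge)→2070, (B,merge)→2140, (D,hash)→2560, (D,nl_idx)→3720, (D,nl)→12080 …(+1); best=1420 via (B,hash)
  {CD}: card=12000; try (D,hash)→3200, (C,merge)→5500, (D,merge)→5750, (C,hash)→7500, (D,nl_idx)→15600, (C,nl)→60150 …(+1); best=3200 via (D,hash)
  {AC}: card=400; try (A,hash)→3200, (A,nl_idx)→4000, (C,merge)→5500, (A,merge)→5750, (C,hash)→7500, (C,nl)→60150 …(+1); best=3200 via (A,hash)
  {BCD}: card=240000; try (C,hash)→11620, (B,hash)→16320, (C,merge)→44420, (B,merge)→183840, (B,nl)→963200, (C,nl)→1201420; best=11620 via (C,hash)
  {ACD}: card=12000; try (D,hash)→6000, (D,merge)→8550, (A,hash)→17600, (D,nl_idx)→18400, (D,nl)→63200, (A,nl_idx)→111200 …(+2); best=6000 via (D,hash)
  {ABCD}: card=240000; try (B,hash)→19120, (B,merge)→186640, (A,hash)→254020, (B,nl)→966000, (A,nl_idx)→2171620, (A,merge)→4572970 …(+1); best=19120 via (B,hash)

19120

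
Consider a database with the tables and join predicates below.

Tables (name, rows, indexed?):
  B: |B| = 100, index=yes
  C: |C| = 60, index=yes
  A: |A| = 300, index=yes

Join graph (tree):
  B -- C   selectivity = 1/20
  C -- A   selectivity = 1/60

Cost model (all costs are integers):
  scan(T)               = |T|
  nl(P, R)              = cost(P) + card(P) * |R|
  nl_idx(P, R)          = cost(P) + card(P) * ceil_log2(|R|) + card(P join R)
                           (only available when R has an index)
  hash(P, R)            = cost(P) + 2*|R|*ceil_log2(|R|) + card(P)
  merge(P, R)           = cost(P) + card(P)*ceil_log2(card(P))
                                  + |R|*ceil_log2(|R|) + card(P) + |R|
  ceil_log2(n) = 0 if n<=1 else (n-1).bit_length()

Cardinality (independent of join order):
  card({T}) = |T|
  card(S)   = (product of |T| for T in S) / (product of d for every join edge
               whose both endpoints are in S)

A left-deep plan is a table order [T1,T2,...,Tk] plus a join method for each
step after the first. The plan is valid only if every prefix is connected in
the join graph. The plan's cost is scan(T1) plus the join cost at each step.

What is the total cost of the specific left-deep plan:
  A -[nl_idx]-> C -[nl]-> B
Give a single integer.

step 1: scan A: cost=300, card=300
step 2: join C via nl_idx
    card(P join C) = 300*60/(60) = 300
    cost = 300 + 300*6 + 300 = 2400
step 3: join B via nl
    card(P join B) = 300*100/(20) = 1500
    cost = 2400 + 300*100 = 32400

32400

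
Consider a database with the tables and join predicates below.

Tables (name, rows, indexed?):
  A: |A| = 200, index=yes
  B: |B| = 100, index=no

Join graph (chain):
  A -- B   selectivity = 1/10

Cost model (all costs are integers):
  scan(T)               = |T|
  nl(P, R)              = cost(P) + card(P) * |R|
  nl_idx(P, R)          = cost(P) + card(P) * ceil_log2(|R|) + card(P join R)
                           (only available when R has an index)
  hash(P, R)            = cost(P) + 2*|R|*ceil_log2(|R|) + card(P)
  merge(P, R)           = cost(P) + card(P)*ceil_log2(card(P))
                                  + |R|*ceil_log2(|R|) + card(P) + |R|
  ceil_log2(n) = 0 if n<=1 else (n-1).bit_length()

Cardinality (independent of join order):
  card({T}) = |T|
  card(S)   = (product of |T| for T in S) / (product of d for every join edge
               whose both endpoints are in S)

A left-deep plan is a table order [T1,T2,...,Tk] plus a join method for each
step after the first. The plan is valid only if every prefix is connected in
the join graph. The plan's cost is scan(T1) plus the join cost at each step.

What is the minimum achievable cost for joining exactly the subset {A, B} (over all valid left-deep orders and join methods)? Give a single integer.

Selinger DP over subsets of {A,B}:
  {A}: scan cost=200, card=200
  {B}: scan cost=100, card=100
  {AB}: card=2000; try (B,hash)→1800, (A,merge)→2700, (B,merge)→2800, (A,nl_idx)→2900, (A,hash)→3400, (A,nl)→20100 …(+1); best=1800 via (B,hash)

1800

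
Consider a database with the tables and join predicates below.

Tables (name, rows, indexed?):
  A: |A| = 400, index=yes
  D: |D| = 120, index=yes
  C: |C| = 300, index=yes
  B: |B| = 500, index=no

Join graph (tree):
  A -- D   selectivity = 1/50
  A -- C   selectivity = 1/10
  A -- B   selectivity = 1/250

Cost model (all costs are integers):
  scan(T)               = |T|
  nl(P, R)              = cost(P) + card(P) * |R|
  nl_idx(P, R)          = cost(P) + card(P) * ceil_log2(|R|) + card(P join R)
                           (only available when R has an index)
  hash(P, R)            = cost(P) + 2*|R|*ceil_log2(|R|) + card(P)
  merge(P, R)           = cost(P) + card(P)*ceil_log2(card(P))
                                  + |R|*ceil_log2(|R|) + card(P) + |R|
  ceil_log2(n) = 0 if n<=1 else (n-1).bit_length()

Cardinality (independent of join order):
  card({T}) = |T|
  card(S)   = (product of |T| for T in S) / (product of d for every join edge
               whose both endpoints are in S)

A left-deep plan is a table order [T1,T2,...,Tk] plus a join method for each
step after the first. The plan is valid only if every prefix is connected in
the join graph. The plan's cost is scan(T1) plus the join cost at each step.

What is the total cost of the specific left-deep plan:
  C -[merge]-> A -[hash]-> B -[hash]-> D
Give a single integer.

53980

step 1: scan C: cost=300, card=300
step 2: join A via merge
    card(P join A) = 300*400/(10) = 12000
    cost = 300 + 300*9 + 400*9 + 300 + 400 = 7300
step 3: join B via hash
    card(P join B) = 12000*500/(250) = 24000
    cost = 7300 + 2*500*9 + 12000 = 28300
step 4: join D via hash
    card(P join D) = 24000*120/(50) = 57600
    cost = 28300 + 2*120*7 + 24000 = 53980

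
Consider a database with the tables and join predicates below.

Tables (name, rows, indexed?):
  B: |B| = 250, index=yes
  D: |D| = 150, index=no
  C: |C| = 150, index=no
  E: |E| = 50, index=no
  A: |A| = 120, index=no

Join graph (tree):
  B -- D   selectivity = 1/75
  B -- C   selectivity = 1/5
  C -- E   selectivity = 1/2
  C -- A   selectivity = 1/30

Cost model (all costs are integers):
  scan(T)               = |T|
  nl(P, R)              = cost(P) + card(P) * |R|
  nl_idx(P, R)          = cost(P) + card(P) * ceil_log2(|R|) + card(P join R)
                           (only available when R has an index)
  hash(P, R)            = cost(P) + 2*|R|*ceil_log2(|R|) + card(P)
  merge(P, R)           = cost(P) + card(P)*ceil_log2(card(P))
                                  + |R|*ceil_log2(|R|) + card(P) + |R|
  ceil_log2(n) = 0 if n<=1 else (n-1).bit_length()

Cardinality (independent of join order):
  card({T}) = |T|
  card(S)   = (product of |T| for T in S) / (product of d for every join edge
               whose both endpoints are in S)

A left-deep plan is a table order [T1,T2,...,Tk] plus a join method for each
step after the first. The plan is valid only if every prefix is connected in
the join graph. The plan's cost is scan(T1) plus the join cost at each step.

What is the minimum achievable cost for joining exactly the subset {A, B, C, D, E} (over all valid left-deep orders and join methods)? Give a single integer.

82030

Selinger DP over subsets of {A,B,C,D,E}:
  {B}: scan cost=250, card=250
  {D}: scan cost=150, card=150
  {C}: scan cost=150, card=150
  {E}: scan cost=50, card=50
  {A}: scan cost=120, card=120
  {BD}: card=500; try (B,nl_idx)→1850, (D,hash)→2900, (B,merge)→3750, (D,merge)→3850, (B,hash)→4300, (B,nl)→37650 …(+1); best=1850 via (B,nl_idx)
  {BC}: card=7500; try (C,hash)→2900, (B,merge)→3750, (C,merge)→3850, (B,hash)→4300, (B,nl_idx)→8850, (B,nl)→37650 …(+1); best=2900 via (C,hash)
  {CE}: card=3750; try (E,hash)→900, (C,merge)→1750, (E,merge)→1850, (C,hash)→2500, (C,nl)→7550, (E,nl)→7650; best=900 via (E,hash)
  {AC}: card=600; try (A,hash)→1980, (C,merge)→2430, (A,merge)→2460, (C,hash)→2640, (C,nl)→18120, (A,nl)→18150; best=1980 via (A,hash)
  {BCD}: card=15000; try (C,hash)→4750, (C,merge)→8200, (D,hash)→12800, (C,nl)→76850, (D,merge)→109250, (D,nl)→1127900; best=4750 via (C,hash)
  {BCE}: card=187500; try (B,hash)→8650, (E,hash)→11000, (B,merge)→51900, (E,merge)→108250, (B,nl_idx)→218400, (E,nl)→377900 …(+1); best=8650 via (B,hash)
  {ABC}: card=30000; try (B,hash)→6580, (B,merge)→10830, (A,hash)→12080, (B,nl_idx)→36780, (A,merge)→108860, (B,nl)→151980 …(+1); best=6580 via (B,hash)
  {ACE}: card=15000; try (E,hash)→3180, (A,hash)→6330, (E,merge)→8930, (E,nl)→31980, (A,merge)→50610, (A,nl)→450900; best=3180 via (E,hash)
  {BCDE}: card=375000; try (E,hash)→20350, (D,hash)→198550, (E,merge)→230100, (E,nl)→754750, (D,merge)→3572500, (D,nl)→28133650; best=20350 via (E,hash)
  {ABCD}: card=60000; try (A,hash)→21430, (D,hash)→38980, (A,merge)→230710, (D,merge)→487930, (A,nl)→1804750, (D,nl)→4506580; best=21430 via (A,hash)
  {ABCE}: card=750000; try (B,hash)→22180, (E,hash)→37180, (A,hash)→197830, (B,merge)→230430, (E,merge)→486930, (B,nl_idx)→873180 …(+4); best=22180 via (B,hash)
  {ABCDE}: card=1500000; try (E,hash)→82030, (A,hash)→397030, (D,hash)→774580, (E,merge)→1041780, (E,nl)→3021430, (A,merge)→7521310 …(+3); best=82030 via (E,hash)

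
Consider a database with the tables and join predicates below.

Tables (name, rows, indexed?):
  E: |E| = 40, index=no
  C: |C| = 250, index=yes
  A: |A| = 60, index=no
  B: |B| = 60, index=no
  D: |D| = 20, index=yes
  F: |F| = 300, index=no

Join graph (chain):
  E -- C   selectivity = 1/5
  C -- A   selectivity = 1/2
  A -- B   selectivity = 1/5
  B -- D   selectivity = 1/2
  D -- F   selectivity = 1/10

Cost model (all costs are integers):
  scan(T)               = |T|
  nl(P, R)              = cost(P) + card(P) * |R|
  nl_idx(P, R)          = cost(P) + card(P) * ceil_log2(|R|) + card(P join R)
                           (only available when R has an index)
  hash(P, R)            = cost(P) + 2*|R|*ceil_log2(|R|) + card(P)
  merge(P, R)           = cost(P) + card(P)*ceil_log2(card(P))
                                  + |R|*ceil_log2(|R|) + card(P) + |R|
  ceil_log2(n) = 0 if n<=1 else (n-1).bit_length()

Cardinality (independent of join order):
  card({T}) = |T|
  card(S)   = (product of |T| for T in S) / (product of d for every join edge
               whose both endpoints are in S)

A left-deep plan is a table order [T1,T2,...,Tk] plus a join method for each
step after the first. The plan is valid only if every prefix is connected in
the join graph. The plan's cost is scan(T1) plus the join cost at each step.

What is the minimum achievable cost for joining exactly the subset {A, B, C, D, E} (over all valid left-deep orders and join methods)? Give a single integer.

784620

Selinger DP over subsets of {A,B,C,D,E}:
  {E}: scan cost=40, card=40
  {C}: scan cost=250, card=250
  {A}: scan cost=60, card=60
  {B}: scan cost=60, card=60
  {D}: scan cost=20, card=20
  {CE}: card=2000; try (E,hash)→980, (C,nl_idx)→2360, (C,merge)→2570, (E,merge)→2780, (C,hash)→4080, (C,nl)→10040 …(+1); best=980 via (E,hash)
  {AC}: card=7500; try (A,hash)→1220, (C,merge)→2730, (A,merge)→2920, (C,hash)→4120, (C,nl_idx)→8040, (C,nl)→15060 …(+1); best=1220 via (A,hash)
  {AB}: card=720; try (B,hash)→840, (A,hash)→840, (B,merge)→900, (A,merge)→900, (B,nl)→3660, (A,nl)→3660; best=840 via (B,hash)
  {BD}: card=600; try (D,hash)→320, (B,merge)→560, (D,merge)→600, (B,hash)→760, (D,nl_idx)→960, (B,nl)→1220 …(+1); best=320 via (D,hash)
  {ACE}: card=60000; try (A,hash)→3700, (E,hash)→9200, (A,merge)→25400, (E,merge)→106500, (A,nl)→120980, (E,nl)→301220; best=3700 via (A,hash)
  {ABC}: card=90000; try (C,hash)→5560, (B,hash)→9440, (C,merge)→11010, (C,nl_idx)→96600, (B,merge)→106640, (C,nl)→180840 …(+1); best=5560 via (C,hash)
  {ABD}: card=7200; try (A,hash)→1640, (D,hash)→1760, (A,merge)→7340, (D,merge)→8880, (D,nl_idx)→11640, (D,nl)→15240 …(+1); best=1640 via (A,hash)
  {ABCE}: card=720000; try (B,hash)→64420, (E,hash)→96040, (B,merge)→1024120, (E,merge)→1625840, (B,nl)→3603700, (E,nl)→3605560; best=64420 via (B,hash)
  {ABCD}: card=900000; try (C,hash)→12840, (D,hash)→95760, (C,merge)→104690, (C,nl_idx)→959240, (D,nl_idx)→1355560, (D,merge)→1625680 …(+2); best=12840 via (C,hash)
  {ABCDE}: card=7200000; try (D,hash)→784620, (E,hash)→913320, (D,nl_idx)→10864420, (D,nl)→14464420, (D,merge)→15184540, (E,merge)→18913120 …(+1); best=784620 via (D,hash)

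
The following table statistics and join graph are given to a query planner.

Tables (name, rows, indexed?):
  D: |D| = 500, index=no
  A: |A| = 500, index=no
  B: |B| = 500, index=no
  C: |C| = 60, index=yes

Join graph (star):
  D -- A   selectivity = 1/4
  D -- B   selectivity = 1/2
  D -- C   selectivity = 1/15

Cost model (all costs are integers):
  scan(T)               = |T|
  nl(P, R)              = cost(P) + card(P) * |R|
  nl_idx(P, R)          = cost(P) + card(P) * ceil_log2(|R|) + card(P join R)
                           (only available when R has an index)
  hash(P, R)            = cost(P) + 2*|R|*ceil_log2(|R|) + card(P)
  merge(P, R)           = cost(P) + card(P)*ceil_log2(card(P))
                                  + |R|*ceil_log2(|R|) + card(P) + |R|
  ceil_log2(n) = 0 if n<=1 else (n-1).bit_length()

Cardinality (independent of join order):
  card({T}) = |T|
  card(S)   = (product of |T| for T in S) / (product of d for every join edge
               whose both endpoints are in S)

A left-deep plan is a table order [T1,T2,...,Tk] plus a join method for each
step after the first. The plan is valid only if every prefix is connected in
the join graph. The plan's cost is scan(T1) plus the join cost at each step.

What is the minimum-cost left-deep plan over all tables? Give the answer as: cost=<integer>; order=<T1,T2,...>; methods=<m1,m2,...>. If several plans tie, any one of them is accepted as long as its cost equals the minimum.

cost=271720; order=D,C,A,B; methods=hash,hash,hash

Selinger DP (subsets sized 1..n):
  {D}: scan cost=500, card=500
  {A}: scan cost=500, card=500
  {B}: scan cost=500, card=500
  {C}: scan cost=60, card=60
  {AD}: card=62500; try (D,hash)→10000, (A,hash)→10000, (D,merge)→10500, (A,merge)→10500, (D,nl)→250500, (A,nl)→250500; best=10000 via (D,hash)
  {BD}: card=125000; try (D,hash)→10000, (B,hash)→10000, (D,merge)→10500, (B,merge)→10500, (D,nl)→250500, (B,nl)→250500; best=10000 via (D,hash)
  {CD}: card=2000; try (C,hash)→1720, (D,merge)→5480, (C,nl_idx)→5500, (C,merge)→5920, (D,hash)→9120, (D,nl)→30060 …(+1); best=1720 via (C,hash)
  {ABD}: card=15625000; try (B,hash)→81500, (A,hash)→144000, (B,merge)→1077500, (A,merge)→2265000, (B,nl)→31260000, (A,nl)→62510000; best=81500 via (B,hash)
  {ACD}: card=250000; try (A,hash)→12720, (A,merge)→30720, (C,hash)→73220, (C,nl_idx)→635000, (A,nl)→1001720, (C,merge)→1072920 …(+1); best=12720 via (A,hash)
  {BCD}: card=500000; try (B,hash)→12720, (B,merge)→30720, (C,hash)→135720, (B,nl)→1001720, (C,nl_idx)→1260000, (C,merge)→2260420 …(+1); best=12720 via (B,hash)
  {ABCD}: card=62500000; try (B,hash)→271720, (A,hash)→521720, (B,merge)→4767720, (A,merge)→10017720, (C,hash)→15707220, (B,nl)→125012720 …(+4); best=271720 via (B,hash)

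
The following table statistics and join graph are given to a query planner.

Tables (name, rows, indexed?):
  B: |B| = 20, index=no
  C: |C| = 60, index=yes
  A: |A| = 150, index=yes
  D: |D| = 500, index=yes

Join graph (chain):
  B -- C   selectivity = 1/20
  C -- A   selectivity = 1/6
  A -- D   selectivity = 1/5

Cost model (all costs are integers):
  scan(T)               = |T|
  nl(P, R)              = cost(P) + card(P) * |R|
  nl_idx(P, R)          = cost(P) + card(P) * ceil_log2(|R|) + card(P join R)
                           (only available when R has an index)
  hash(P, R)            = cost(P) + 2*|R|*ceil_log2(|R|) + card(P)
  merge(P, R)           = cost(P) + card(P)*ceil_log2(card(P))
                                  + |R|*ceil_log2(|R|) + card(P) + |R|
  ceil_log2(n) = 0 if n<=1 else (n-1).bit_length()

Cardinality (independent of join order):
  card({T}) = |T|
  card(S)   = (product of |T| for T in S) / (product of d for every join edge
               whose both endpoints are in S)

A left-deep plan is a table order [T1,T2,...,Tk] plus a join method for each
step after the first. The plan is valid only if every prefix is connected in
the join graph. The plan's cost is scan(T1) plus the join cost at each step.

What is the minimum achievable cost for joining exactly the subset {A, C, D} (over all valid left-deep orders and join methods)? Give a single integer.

Selinger DP over subsets of {A,C,D}:
  {C}: scan cost=60, card=60
  {A}: scan cost=150, card=150
  {D}: scan cost=500, card=500
  {AC}: card=1500; try (C,hash)→1020, (A,merge)→1830, (C,merge)→1920, (A,nl_idx)→2040, (A,hash)→2520, (C,nl_idx)→2550 …(+2); best=1020 via (C,hash)
  {AD}: card=15000; try (A,hash)→3400, (D,merge)→6500, (A,merge)→6850, (D,hash)→9300, (D,nl_idx)→16500, (A,nl_idx)→19500 …(+2); best=3400 via (A,hash)
  {ACD}: card=150000; try (D,hash)→11520, (C,hash)→19120, (D,merge)→24020, (D,nl_idx)→164520, (C,merge)→228820, (C,nl_idx)→243400 …(+2); best=11520 via (D,hash)

11520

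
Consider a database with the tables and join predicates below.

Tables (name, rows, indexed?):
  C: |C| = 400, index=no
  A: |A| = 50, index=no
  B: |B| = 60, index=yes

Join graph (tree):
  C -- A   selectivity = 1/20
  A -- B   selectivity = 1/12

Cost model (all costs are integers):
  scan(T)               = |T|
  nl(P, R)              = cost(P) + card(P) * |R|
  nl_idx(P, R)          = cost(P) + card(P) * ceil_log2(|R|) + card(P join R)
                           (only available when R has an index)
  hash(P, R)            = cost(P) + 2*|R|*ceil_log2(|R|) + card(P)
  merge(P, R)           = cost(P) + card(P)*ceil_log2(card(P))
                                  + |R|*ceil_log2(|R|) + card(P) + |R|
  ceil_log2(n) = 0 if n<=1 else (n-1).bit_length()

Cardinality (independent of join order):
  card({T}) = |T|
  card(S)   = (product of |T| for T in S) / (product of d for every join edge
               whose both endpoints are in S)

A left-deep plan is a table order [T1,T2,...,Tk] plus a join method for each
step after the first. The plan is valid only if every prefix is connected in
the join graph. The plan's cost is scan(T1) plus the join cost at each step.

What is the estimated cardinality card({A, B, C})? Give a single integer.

Tables in S: A(50), B(60), C(400)
Edges inside S: C-A(d=20), A-B(d=12)
numerator = 50 * 60 * 400 = 1200000
denominator = 20 * 12 = 240
card(S) = 1200000 / 240 = 5000

5000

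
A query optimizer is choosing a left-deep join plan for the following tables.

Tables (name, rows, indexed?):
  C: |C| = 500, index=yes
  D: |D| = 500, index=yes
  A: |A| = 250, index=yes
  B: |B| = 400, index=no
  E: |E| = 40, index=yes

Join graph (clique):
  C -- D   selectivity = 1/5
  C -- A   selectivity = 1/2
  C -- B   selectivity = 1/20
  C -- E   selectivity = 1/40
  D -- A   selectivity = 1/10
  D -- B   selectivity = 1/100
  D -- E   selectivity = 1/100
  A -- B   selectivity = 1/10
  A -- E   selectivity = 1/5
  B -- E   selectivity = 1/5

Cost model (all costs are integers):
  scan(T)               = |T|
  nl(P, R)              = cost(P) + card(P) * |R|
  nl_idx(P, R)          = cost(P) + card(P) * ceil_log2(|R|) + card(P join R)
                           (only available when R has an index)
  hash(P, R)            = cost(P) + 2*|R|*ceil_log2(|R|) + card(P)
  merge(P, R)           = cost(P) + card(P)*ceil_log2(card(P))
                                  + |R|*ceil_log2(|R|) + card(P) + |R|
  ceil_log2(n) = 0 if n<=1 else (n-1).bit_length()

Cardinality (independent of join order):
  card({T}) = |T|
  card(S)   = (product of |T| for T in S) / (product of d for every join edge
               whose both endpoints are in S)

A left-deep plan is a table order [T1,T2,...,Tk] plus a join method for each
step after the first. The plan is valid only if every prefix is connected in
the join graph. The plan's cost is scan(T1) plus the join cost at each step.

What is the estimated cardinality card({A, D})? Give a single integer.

Tables in S: A(250), D(500)
Edges inside S: D-A(d=10)
numerator = 250 * 500 = 125000
denominator = 10 = 10
card(S) = 125000 / 10 = 12500

12500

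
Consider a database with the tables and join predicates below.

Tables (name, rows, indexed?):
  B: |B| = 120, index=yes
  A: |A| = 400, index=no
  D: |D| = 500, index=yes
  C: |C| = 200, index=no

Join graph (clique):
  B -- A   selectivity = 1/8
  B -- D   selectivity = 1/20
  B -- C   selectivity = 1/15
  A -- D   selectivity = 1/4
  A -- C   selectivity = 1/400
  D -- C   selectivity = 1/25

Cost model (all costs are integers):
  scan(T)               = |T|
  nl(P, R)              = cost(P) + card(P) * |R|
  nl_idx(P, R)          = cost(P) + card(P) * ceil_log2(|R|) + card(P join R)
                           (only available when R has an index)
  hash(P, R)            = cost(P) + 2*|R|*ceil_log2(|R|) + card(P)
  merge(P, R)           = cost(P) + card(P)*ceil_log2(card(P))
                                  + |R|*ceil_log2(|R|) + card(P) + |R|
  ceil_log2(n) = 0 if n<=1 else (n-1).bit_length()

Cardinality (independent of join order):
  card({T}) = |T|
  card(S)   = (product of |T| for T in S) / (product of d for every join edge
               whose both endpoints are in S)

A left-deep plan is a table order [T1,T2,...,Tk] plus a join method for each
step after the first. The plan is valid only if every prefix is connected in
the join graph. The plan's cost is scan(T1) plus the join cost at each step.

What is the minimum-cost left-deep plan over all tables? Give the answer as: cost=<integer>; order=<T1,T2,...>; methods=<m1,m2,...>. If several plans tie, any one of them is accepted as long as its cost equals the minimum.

cost=7450; order=A,C,B,D; methods=hash,nl_idx,nl_idx

Selinger DP (subsets sized 1..n):
  {B}: scan cost=120, card=120
  {A}: scan cost=400, card=400
  {D}: scan cost=500, card=500
  {C}: scan cost=200, card=200
  {AB}: card=6000; try (B,hash)→2480, (A,merge)→5080, (B,merge)→5360, (A,hash)→7440, (B,nl_idx)→9200, (A,nl)→48120 …(+1); best=2480 via (B,hash)
  {BD}: card=3000; try (B,hash)→2680, (D,nl_idx)→4200, (D,merge)→6080, (B,merge)→6460, (B,nl_idx)→7000, (D,hash)→9240 …(+2); best=2680 via (B,hash)
  {BC}: card=1600; try (B,hash)→2080, (C,merge)→2880, (B,merge)→2960, (B,nl_idx)→3200, (C,hash)→3440, (C,nl)→24120 …(+1); best=2080 via (B,hash)
  {AD}: card=50000; try (A,hash)→8200, (D,merge)→9400, (A,merge)→9500, (D,hash)→9800, (D,nl_idx)→54000, (D,nl)→200400 …(+1); best=8200 via (A,hash)
  {AC}: card=200; try (C,hash)→4000, (A,merge)→6000, (C,merge)→6200, (A,hash)→7600, (A,nl)→80200, (C,nl)→80400; best=4000 via (C,hash)
  {CD}: card=4000; try (C,hash)→4200, (D,nl_idx)→6000, (D,merge)→7000, (C,merge)→7300, (D,hash)→9400, (D,nl)→100200 …(+1); best=4200 via (C,hash)
  {ABD}: card=37500; try (A,hash)→12880, (D,hash)→17480, (A,merge)→45680, (B,hash)→59880, (D,merge)→91480, (D,nl_idx)→93980 …(+5); best=12880 via (A,hash)
  {ABC}: card=200; try (B,nl_idx)→5600, (B,hash)→5880, (B,merge)→6760, (A,hash)→10880, (C,hash)→11680, (A,merge)→25280 …(+4); best=5600 via (B,nl_idx)
  {BCD}: card=1600; try (C,hash)→8880, (B,hash)→9880, (D,hash)→12680, (D,nl_idx)→18080, (D,merge)→26280, (B,nl_idx)→33800 …(+5); best=8880 via (C,hash)
  {ACD}: card=1000; try (D,nl_idx)→6800, (D,merge)→10800, (D,hash)→13200, (A,hash)→15400, (A,merge)→60200, (C,hash)→61400 …(+4); best=6800 via (D,nl_idx)
  {ABCD}: card=50; try (D,nl_idx)→7450, (B,hash)→9480, (D,merge)→12400, (B,nl_idx)→13850, (D,hash)→14800, (A,hash)→17680 …(+8); best=7450 via (D,nl_idx)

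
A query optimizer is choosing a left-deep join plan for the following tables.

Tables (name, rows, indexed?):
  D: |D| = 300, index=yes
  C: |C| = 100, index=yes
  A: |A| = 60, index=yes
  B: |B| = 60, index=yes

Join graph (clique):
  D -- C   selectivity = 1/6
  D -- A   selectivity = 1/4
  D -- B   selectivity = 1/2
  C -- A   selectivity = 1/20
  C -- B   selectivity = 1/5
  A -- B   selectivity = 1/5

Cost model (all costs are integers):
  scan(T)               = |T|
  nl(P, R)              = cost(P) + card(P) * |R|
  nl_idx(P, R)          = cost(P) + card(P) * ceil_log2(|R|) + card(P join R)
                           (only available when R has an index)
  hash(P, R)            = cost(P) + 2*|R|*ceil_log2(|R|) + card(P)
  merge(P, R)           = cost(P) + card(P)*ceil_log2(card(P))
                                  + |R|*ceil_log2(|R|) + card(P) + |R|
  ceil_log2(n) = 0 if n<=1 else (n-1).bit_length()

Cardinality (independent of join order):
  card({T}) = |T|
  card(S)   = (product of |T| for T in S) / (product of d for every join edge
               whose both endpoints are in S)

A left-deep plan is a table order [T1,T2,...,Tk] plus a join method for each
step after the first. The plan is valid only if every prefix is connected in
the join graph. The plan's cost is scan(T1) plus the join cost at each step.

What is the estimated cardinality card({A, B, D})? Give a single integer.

Tables in S: A(60), B(60), D(300)
Edges inside S: D-A(d=4), D-B(d=2), A-B(d=5)
numerator = 60 * 60 * 300 = 1080000
denominator = 4 * 2 * 5 = 40
card(S) = 1080000 / 40 = 27000

27000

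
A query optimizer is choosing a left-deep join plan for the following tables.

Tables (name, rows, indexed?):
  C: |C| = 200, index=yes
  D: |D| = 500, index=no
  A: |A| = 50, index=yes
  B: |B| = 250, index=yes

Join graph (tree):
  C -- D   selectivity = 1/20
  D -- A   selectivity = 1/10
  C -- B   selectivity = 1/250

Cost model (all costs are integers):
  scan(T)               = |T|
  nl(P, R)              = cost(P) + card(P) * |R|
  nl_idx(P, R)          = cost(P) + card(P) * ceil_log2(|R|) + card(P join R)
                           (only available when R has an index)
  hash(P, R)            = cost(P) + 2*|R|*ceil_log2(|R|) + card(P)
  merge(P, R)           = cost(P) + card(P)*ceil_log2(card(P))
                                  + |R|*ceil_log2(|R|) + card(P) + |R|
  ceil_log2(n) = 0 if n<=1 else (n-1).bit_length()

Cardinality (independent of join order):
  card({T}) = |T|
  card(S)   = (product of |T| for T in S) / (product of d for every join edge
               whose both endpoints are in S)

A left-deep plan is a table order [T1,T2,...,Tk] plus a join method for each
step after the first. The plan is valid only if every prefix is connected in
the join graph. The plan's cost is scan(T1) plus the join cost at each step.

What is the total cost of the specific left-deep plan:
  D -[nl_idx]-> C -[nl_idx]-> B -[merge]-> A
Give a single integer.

124850

step 1: scan D: cost=500, card=500
step 2: join C via nl_idx
    card(P join C) = 500*200/(20) = 5000
    cost = 500 + 500*8 + 5000 = 9500
step 3: join B via nl_idx
    card(P join B) = 5000*250/(250) = 5000
    cost = 9500 + 5000*8 + 5000 = 54500
step 4: join A via merge
    card(P join A) = 5000*50/(10) = 25000
    cost = 54500 + 5000*13 + 50*6 + 5000 + 50 = 124850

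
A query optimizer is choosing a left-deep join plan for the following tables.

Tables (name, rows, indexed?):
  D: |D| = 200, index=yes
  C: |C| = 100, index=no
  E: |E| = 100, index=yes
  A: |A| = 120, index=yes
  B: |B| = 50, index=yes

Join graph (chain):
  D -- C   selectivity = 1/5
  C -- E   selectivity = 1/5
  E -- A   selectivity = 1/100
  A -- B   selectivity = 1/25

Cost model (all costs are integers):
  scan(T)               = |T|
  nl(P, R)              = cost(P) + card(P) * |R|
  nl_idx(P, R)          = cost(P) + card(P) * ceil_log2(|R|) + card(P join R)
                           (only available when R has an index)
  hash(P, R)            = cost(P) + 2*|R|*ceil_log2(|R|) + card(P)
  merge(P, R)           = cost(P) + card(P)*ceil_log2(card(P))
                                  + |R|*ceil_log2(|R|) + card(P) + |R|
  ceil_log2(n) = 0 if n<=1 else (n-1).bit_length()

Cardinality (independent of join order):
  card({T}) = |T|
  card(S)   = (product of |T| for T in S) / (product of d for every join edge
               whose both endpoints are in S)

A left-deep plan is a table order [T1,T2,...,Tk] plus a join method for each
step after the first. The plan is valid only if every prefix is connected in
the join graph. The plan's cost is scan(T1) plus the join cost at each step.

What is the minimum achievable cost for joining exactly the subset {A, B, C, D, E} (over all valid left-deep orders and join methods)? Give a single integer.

Selinger DP over subsets of {A,B,C,D,E}:
  {D}: scan cost=200, card=200
  {C}: scan cost=100, card=100
  {E}: scan cost=100, card=100
  {A}: scan cost=120, card=120
  {B}: scan cost=50, card=50
  {CD}: card=4000; try (C,hash)→1800, (D,merge)→2700, (C,merge)→2800, (D,hash)→3400, (D,nl_idx)→4900, (D,nl)→20100 …(+1); best=1800 via (C,hash)
  {CE}: card=2000; try (E,hash)→1600, (C,hash)→1600, (E,merge)→1700, (C,merge)→1700, (E,nl_idx)→2800, (E,nl)→10100 …(+1); best=1600 via (E,hash)
  {AE}: card=120; try (A,nl_idx)→920, (E,nl_idx)→1080, (E,hash)→1640, (A,merge)→1860, (E,merge)→1880, (A,hash)→1880 …(+2); best=920 via (A,nl_idx)
  {AB}: card=240; try (A,nl_idx)→640, (B,hash)→840, (B,nl_idx)→1080, (A,merge)→1360, (B,merge)→1430, (A,hash)→1780 …(+2); best=640 via (A,nl_idx)
  {CDE}: card=80000; try (D,hash)→6800, (E,hash)→7200, (D,merge)→27400, (E,merge)→54600, (D,nl_idx)→97600, (E,nl_idx)→109800 …(+2); best=6800 via (D,hash)
  {ACE}: card=2400; try (C,hash)→2440, (C,merge)→2680, (A,hash)→5280, (C,nl)→12920, (A,nl_idx)→18000, (A,merge)→26560 …(+1); best=2440 via (C,hash)
  {ABE}: card=240; try (B,hash)→1640, (B,nl_idx)→1880, (B,merge)→2230, (E,hash)→2280, (E,nl_idx)→2560, (E,merge)→3600 …(+2); best=1640 via (B,hash)
  {ACDE}: card=96000; try (D,hash)→8040, (D,merge)→35440, (A,hash)→88480, (D,nl_idx)→117640, (D,nl)→482440, (A,nl_idx)→662800 …(+2); best=8040 via (D,hash)
  {ABCE}: card=4800; try (C,hash)→3280, (C,merge)→4600, (B,hash)→5440, (B,nl_idx)→21640, (C,nl)→25640, (B,merge)→33990 …(+1); best=3280 via (C,hash)
  {ABCDE}: card=192000; try (D,hash)→11280, (D,merge)→72280, (B,hash)→104640, (D,nl_idx)→233680, (B,nl_idx)→776040, (D,nl)→963280 …(+2); best=11280 via (D,hash)

11280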